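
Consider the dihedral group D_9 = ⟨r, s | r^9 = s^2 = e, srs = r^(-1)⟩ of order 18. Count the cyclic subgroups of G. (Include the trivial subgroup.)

Group the elements of G by the cyclic subgroup they generate; each cyclic subgroup of order d accounts for φ(d) elements.
Cyclic subgroups by order — order 1: 1; order 2: 9; order 3: 1; order 9: 1.
Total: 12.

12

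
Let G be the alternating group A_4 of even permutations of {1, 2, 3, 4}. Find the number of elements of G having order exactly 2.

3

The elements of order 2 are: (1 2)(3 4), (1 3)(2 4), (1 4)(2 3).
That's 3.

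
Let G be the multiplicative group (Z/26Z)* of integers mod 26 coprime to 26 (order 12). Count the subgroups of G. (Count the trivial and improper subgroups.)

6

|G| = 12, so by Lagrange every subgroup order divides 12. Divisors: 1, 2, 3, 4, 6, 12.
Subgroups by order — order 1: 1; order 2: 1; order 3: 1; order 4: 1; order 6: 1; order 12: 1.
Total: 1 + 1 + 1 + 1 + 1 + 1 = 6.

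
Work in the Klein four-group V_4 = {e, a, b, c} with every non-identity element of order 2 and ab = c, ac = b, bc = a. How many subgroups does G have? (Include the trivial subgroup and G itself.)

|G| = 4, so by Lagrange every subgroup order divides 4. Divisors: 1, 2, 4.
Subgroups by order — order 1: 1; order 2: 3; order 4: 1.
Total: 1 + 3 + 1 = 5.

5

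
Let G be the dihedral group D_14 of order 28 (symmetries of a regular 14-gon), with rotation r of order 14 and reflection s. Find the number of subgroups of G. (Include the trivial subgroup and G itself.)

|G| = 28, so by Lagrange every subgroup order divides 28. Divisors: 1, 2, 4, 7, 14, 28.
Subgroups by order — order 1: 1; order 2: 15; order 4: 7; order 7: 1; order 14: 3; order 28: 1.
Total: 1 + 15 + 7 + 1 + 3 + 1 = 28.

28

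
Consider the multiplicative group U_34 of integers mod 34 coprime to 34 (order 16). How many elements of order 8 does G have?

The elements of order 8 are: 9, 15, 19, 25.
That's 4.

4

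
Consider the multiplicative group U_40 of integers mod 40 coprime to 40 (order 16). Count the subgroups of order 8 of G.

7

|G| = 16 and 8 | 16, so subgroups of order 8 are possible by Lagrange.
The subgroups of order 8 are: {1, 7, 9, 11, 13, 19, 23, 37}; {1, 3, 9, 11, 17, 19, 27, 33}; {1, 9, 11, 19, 21, 29, 31, 39}; {1, 9, 13, 17, 21, 29, 33, 37}; … (7 in all).
So G has 7 subgroups of order 8.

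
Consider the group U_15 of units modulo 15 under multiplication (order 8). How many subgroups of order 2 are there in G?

|G| = 8 and 2 | 8, so subgroups of order 2 are possible by Lagrange.
The subgroups of order 2 are: {1, 11}; {1, 14}; {1, 4}.
So G has 3 subgroups of order 2.

3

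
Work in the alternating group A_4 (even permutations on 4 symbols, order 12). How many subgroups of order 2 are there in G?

|G| = 12 and 2 | 12, so subgroups of order 2 are possible by Lagrange.
The subgroups of order 2 are: {e, (1 2)(3 4)}; {e, (1 3)(2 4)}; {e, (1 4)(2 3)}.
So G has 3 subgroups of order 2.

3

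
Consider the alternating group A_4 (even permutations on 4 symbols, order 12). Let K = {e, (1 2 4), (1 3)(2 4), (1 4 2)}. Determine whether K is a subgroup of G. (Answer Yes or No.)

Closure fails: (1 2 4) ∘ (1 3)(2 4) = (1 3 2) ∉ K. So K is not a subgroup.

No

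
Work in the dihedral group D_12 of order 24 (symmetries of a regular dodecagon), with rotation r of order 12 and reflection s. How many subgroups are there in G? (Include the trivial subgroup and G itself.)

34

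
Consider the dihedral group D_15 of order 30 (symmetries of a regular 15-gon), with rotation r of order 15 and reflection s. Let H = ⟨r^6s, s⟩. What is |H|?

|⟨r^6s⟩| = 2 and |⟨s⟩| = 2, so |H| is a multiple of lcm(2, 2) = 2 and divides |G| = 30.
Closing under the operation: H = {e, r^3, r^6, r^9, r^12, s, r^3s, r^6s, r^9s, r^12s}, so |H| = 10.

10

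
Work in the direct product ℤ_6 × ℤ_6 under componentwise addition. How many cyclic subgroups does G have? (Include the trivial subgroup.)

A cyclic subgroup of order d is generated by each of its φ(d) elements of order d, so the cyclic subgroups of order d number (#elements of order d)/φ(d).
Cyclic subgroups by order — order 1: 1; order 2: 3; order 3: 4; order 6: 12.
Total: 20.

20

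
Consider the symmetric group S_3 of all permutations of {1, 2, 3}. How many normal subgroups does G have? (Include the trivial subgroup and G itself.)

3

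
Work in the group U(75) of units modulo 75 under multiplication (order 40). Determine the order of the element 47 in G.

Compute successive powers of 47 mod 75: 47, 34, 23, 31, 32, 4, 38, 61, …; 47^20 ≡ 1 (mod 75).
So |⟨47⟩| = 20.

20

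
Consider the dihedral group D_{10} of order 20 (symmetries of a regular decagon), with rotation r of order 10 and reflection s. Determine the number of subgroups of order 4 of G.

|G| = 20 and 4 | 20, so subgroups of order 4 are possible by Lagrange.
The subgroups of order 4 are: {e, r^5, r^2s, r^7s}; {e, r^5, r^3s, r^8s}; {e, r^5, r^4s, r^9s}; {e, r^5, s, r^5s}; … (5 in all).
So G has 5 subgroups of order 4.

5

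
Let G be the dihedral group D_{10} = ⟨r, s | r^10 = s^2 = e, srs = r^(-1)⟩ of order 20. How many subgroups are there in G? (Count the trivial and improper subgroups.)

22

|G| = 20, so by Lagrange every subgroup order divides 20. Divisors: 1, 2, 4, 5, 10, 20.
Subgroups by order — order 1: 1; order 2: 11; order 4: 5; order 5: 1; order 10: 3; order 20: 1.
Total: 1 + 11 + 5 + 1 + 3 + 1 = 22.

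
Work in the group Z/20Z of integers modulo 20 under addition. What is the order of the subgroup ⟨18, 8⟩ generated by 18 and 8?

10

|⟨18⟩| = 10 and |⟨8⟩| = 5, so |H| is a multiple of lcm(10, 5) = 10 and divides |G| = 20.
Closing under the operation: H = {0, 2, 4, 6, 8, 10, 12, 14, 16, 18}, so |H| = 10.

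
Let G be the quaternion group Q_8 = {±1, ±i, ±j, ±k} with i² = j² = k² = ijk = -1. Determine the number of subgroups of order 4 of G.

3

|G| = 8 and 4 | 8, so subgroups of order 4 are possible by Lagrange.
The subgroups of order 4 are: {1, -1, i, -i}; {1, -1, j, -j}; {1, -1, k, -k}.
So G has 3 subgroups of order 4.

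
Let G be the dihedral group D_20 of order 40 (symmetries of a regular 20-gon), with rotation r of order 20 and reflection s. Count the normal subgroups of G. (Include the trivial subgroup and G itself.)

G has 48 subgroups. Checking conjugation-invariance by order — order 1: 1/1 normal; order 2: 1/21 normal; order 4: 1/11 normal; order 5: 1/1 normal; order 8: 0/5 normal; order 10: 1/5 normal; order 20: 3/3 normal; order 40: 1/1 normal.
Total normal subgroups: 9.

9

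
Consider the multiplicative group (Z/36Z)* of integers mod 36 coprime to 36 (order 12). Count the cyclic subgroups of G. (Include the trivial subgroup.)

Each element a generates a cyclic subgroup ⟨a⟩; distinct elements may generate the same one (a cyclic group of order d has φ(d) generators).
Cyclic subgroups by order — order 1: 1; order 2: 3; order 3: 1; order 6: 3.
Total: 8.

8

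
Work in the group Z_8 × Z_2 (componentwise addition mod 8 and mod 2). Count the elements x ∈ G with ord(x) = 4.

4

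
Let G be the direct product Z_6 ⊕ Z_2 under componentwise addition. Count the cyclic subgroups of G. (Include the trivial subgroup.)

A cyclic subgroup of order d is generated by each of its φ(d) elements of order d, so the cyclic subgroups of order d number (#elements of order d)/φ(d).
Cyclic subgroups by order — order 1: 1; order 2: 3; order 3: 1; order 6: 3.
Total: 8.

8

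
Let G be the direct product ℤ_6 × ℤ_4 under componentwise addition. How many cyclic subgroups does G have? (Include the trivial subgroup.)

12

Group the elements of G by the cyclic subgroup they generate; each cyclic subgroup of order d accounts for φ(d) elements.
Cyclic subgroups by order — order 1: 1; order 2: 3; order 3: 1; order 4: 2; order 6: 3; order 12: 2.
Total: 12.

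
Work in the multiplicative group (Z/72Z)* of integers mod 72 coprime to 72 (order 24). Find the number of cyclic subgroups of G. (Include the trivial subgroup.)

Group the elements of G by the cyclic subgroup they generate; each cyclic subgroup of order d accounts for φ(d) elements.
Cyclic subgroups by order — order 1: 1; order 2: 7; order 3: 1; order 6: 7.
Total: 16.

16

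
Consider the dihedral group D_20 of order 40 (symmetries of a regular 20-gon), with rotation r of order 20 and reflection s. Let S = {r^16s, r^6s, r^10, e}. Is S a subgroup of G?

Yes

|S| = 4 divides |G| = 40, consistent with Lagrange.
S contains the identity, every element's inverse is in S, and S is closed under ·: it is a subgroup.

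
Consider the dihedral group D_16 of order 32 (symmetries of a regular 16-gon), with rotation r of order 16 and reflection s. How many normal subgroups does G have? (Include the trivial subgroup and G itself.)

G has 36 subgroups. Checking conjugation-invariance by order — order 1: 1/1 normal; order 2: 1/17 normal; order 4: 1/9 normal; order 8: 1/5 normal; order 16: 3/3 normal; order 32: 1/1 normal.
Total normal subgroups: 8.

8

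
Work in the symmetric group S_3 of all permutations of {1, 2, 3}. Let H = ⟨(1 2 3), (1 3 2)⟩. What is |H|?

3

|⟨(1 2 3)⟩| = 3 and |⟨(1 3 2)⟩| = 3, so |H| is a multiple of lcm(3, 3) = 3 and divides |G| = 6.
Closing under the operation: H = {e, (1 2 3), (1 3 2)}, so |H| = 3.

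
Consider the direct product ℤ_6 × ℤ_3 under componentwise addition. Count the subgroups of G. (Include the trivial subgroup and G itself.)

|G| = 18, so by Lagrange every subgroup order divides 18. Divisors: 1, 2, 3, 6, 9, 18.
Subgroups by order — order 1: 1; order 2: 1; order 3: 4; order 6: 4; order 9: 1; order 18: 1.
Total: 1 + 1 + 4 + 4 + 1 + 1 = 12.

12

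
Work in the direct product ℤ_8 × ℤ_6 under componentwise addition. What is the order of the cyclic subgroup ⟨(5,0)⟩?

8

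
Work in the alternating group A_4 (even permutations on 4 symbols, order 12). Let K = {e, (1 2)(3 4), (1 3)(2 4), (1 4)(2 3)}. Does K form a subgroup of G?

Yes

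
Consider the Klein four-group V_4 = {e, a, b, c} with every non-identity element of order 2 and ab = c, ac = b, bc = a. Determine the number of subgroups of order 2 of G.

3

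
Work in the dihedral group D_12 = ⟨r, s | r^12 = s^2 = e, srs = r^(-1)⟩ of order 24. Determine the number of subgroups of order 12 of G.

3

|G| = 24 and 12 | 24, so subgroups of order 12 are possible by Lagrange.
The subgroups of order 12 are: {e, r, r^2, r^3, r^4, r^5, r^6, r^7, r^8, r^9, r^10, r^11}; {e, r^2, r^4, r^6, r^8, r^10, s, r^2s, r^4s, r^6s, r^8s, r^10s}; {e, r^2, r^4, r^6, r^8, r^10, rs, r^3s, r^5s, r^7s, r^9s, r^11s}.
So G has 3 subgroups of order 12.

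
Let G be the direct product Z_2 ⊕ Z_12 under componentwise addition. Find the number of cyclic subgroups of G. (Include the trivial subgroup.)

Each element a generates a cyclic subgroup ⟨a⟩; distinct elements may generate the same one (a cyclic group of order d has φ(d) generators).
Cyclic subgroups by order — order 1: 1; order 2: 3; order 3: 1; order 4: 2; order 6: 3; order 12: 2.
Total: 12.

12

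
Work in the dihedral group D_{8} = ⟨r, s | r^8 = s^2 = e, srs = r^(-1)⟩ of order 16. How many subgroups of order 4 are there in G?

|G| = 16 and 4 | 16, so subgroups of order 4 are possible by Lagrange.
The subgroups of order 4 are: {e, r^2, r^4, r^6}; {e, r^4, r^2s, r^6s}; {e, r^4, r^3s, r^7s}; {e, r^4, s, r^4s}; … (5 in all).
So G has 5 subgroups of order 4.

5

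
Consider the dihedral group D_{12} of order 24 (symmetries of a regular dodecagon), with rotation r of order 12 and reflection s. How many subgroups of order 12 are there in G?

3

|G| = 24 and 12 | 24, so subgroups of order 12 are possible by Lagrange.
The subgroups of order 12 are: {e, r, r^2, r^3, r^4, r^5, r^6, r^7, r^8, r^9, r^10, r^11}; {e, r^2, r^4, r^6, r^8, r^10, s, r^2s, r^4s, r^6s, r^8s, r^10s}; {e, r^2, r^4, r^6, r^8, r^10, rs, r^3s, r^5s, r^7s, r^9s, r^11s}.
So G has 3 subgroups of order 12.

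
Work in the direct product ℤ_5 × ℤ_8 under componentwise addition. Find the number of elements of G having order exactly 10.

4

An element (a,b) has order lcm(ord(a), ord(b)); count pairs with lcm equal to 10.
Enumerating gives 4 such elements.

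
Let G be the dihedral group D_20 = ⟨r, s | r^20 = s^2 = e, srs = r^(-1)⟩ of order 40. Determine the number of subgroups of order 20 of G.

|G| = 40 and 20 | 40, so subgroups of order 20 are possible by Lagrange.
The subgroups of order 20 are: {e, r, r^2, r^3, r^4, r^5, r^6, r^7, r^8, r^9, r^10, r^11, r^12, r^13, r^14, r^15, r^16, r^17, r^18, r^19}; {e, r^2, r^4, r^6, r^8, r^10, r^12, r^14, r^16, r^18, s, r^2s, r^4s, r^6s, r^8s, r^10s, r^12s, r^14s, r^16s, r^18s}; {e, r^2, r^4, r^6, r^8, r^10, r^12, r^14, r^16, r^18, rs, r^3s, r^5s, r^7s, r^9s, r^11s, r^13s, r^15s, r^17s, r^19s}.
So G has 3 subgroups of order 20.

3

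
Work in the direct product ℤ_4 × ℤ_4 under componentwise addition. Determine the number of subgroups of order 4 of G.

|G| = 16 and 4 | 16, so subgroups of order 4 are possible by Lagrange.
The subgroups of order 4 are: {(0,0), (0,1), (0,2), (0,3)}; {(0,0), (0,2), (2,0), (2,2)}; {(0,0), (0,2), (2,1), (2,3)}; {(0,0), (1,0), (2,0), (3,0)}; … (7 in all).
So G has 7 subgroups of order 4.

7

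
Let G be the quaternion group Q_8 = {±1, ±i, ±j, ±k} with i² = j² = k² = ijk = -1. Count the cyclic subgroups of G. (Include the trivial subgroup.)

Each element a generates a cyclic subgroup ⟨a⟩; distinct elements may generate the same one (a cyclic group of order d has φ(d) generators).
Cyclic subgroups by order — order 1: 1; order 2: 1; order 4: 3.
Total: 5.

5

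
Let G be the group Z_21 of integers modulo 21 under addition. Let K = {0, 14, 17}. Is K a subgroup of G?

No

17 ∈ K but its inverse 4 ∉ K, so K is not a subgroup.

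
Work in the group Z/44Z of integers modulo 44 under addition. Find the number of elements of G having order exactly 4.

In a cyclic group of order 44, the number of elements of order d (for d | 44) is φ(d).
φ(4) = 2.

2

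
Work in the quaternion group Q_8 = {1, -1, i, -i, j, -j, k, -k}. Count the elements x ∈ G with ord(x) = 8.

No element of G has order 8 (even though 8 | 8).

0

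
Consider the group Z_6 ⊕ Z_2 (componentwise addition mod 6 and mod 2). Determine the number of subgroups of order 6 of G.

|G| = 12 and 6 | 12, so subgroups of order 6 are possible by Lagrange.
The subgroups of order 6 are: {(0,0), (0,1), (2,0), (2,1), (4,0), (4,1)}; {(0,0), (1,0), (2,0), (3,0), (4,0), (5,0)}; {(0,0), (1,1), (2,0), (3,1), (4,0), (5,1)}.
So G has 3 subgroups of order 6.

3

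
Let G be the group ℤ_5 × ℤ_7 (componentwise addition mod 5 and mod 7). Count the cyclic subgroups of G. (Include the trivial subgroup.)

4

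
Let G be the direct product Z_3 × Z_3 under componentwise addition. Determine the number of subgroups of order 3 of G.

4

|G| = 9 and 3 | 9, so subgroups of order 3 are possible by Lagrange.
The subgroups of order 3 are: {(0,0), (0,1), (0,2)}; {(0,0), (1,0), (2,0)}; {(0,0), (1,1), (2,2)}; {(0,0), (1,2), (2,1)}.
So G has 4 subgroups of order 3.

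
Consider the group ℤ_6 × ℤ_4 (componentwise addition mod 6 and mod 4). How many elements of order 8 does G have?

0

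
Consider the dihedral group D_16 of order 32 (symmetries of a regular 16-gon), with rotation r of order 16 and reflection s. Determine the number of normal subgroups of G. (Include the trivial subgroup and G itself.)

8

G has 36 subgroups. Checking conjugation-invariance by order — order 1: 1/1 normal; order 2: 1/17 normal; order 4: 1/9 normal; order 8: 1/5 normal; order 16: 3/3 normal; order 32: 1/1 normal.
Total normal subgroups: 8.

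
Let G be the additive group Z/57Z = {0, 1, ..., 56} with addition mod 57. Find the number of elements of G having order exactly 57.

36

In a cyclic group of order 57, the number of elements of order d (for d | 57) is φ(d).
φ(57) = 36.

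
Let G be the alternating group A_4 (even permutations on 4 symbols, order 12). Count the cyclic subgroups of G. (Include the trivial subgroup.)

8

A cyclic subgroup of order d is generated by each of its φ(d) elements of order d, so the cyclic subgroups of order d number (#elements of order d)/φ(d).
Cyclic subgroups by order — order 1: 1; order 2: 3; order 3: 4.
Total: 8.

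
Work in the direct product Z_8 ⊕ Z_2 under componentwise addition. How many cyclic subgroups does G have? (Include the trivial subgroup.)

Each element a generates a cyclic subgroup ⟨a⟩; distinct elements may generate the same one (a cyclic group of order d has φ(d) generators).
Cyclic subgroups by order — order 1: 1; order 2: 3; order 4: 2; order 8: 2.
Total: 8.

8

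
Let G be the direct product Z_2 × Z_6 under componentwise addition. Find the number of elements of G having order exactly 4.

0

An element (a,b) has order lcm(ord(a), ord(b)); count pairs with lcm equal to 4.
Enumerating gives 0 such elements.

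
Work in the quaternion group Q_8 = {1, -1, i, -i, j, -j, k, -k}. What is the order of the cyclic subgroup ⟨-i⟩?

Computing powers of -i: the smallest k with (-i)^k = e is k = 4.

4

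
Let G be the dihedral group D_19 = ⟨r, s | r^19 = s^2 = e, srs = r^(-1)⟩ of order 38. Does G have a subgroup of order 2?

Yes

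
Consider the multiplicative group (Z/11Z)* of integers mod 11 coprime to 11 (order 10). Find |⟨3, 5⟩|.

5

|⟨3⟩| = 5 and |⟨5⟩| = 5, so |H| is a multiple of lcm(5, 5) = 5 and divides |G| = 10.
Closing under the operation: H = {1, 3, 4, 5, 9}, so |H| = 5.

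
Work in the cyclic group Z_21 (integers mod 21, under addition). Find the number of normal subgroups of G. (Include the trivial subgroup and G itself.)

G is abelian, so every subgroup is normal.
G has 4 subgroups in total, hence 4 normal subgroups.

4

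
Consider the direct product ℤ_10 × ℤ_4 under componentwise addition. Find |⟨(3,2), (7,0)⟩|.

|⟨(3,2)⟩| = 10 and |⟨(7,0)⟩| = 10, so |H| is a multiple of lcm(10, 10) = 10 and divides |G| = 40.
Closing under the operation: H = {(0,0), (0,2), (1,0), (1,2), (2,0), (2,2), (3,0), (3,2), (4,0), (4,2), (5,0), (5,2), (6,0), (6,2), (7,0), (7,2), (8,0), (8,2), (9,0), (9,2)}, so |H| = 20.

20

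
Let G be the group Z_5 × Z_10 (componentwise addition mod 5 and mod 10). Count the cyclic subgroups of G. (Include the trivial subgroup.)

A cyclic subgroup of order d is generated by each of its φ(d) elements of order d, so the cyclic subgroups of order d number (#elements of order d)/φ(d).
Cyclic subgroups by order — order 1: 1; order 2: 1; order 5: 6; order 10: 6.
Total: 14.

14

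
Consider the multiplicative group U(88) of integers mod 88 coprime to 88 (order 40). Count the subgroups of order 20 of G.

|G| = 40 and 20 | 40, so subgroups of order 20 are possible by Lagrange.
The subgroups of order 20 are: {1, 9, 13, 15, 19, 21, 23, 25, 29, 31, 35, 43, 47, 49, 51, 61, 71, 81, 83, 85}; {1, 5, 9, 13, 17, 21, 25, 29, 37, 41, 45, 49, 53, 57, 61, 65, 69, 73, 81, 85}; {1, 3, 7, 9, 13, 21, 25, 27, 29, 39, 49, 59, 61, 63, 67, 75, 79, 81, 85, 87}; {1, 7, 9, 15, 17, 23, 25, 31, 39, 41, 47, 49, 57, 63, 65, 71, 73, 79, 81, 87}; … (7 in all).
So G has 7 subgroups of order 20.

7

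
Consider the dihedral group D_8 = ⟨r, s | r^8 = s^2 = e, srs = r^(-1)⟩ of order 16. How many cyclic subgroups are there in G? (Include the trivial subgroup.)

12

Group the elements of G by the cyclic subgroup they generate; each cyclic subgroup of order d accounts for φ(d) elements.
Cyclic subgroups by order — order 1: 1; order 2: 9; order 4: 1; order 8: 1.
Total: 12.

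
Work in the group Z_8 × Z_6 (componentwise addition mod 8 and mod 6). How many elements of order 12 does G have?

An element (a,b) has order lcm(ord(a), ord(b)); count pairs with lcm equal to 12.
Enumerating gives 8 such elements.

8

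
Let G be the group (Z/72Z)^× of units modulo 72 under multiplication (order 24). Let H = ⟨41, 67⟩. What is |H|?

|⟨41⟩| = 6 and |⟨67⟩| = 6, so |H| is a multiple of lcm(6, 6) = 6 and divides |G| = 24.
Closing under the operation: H = {1, 11, 17, 19, 25, 35, 41, 43, 49, 59, 65, 67}, so |H| = 12.

12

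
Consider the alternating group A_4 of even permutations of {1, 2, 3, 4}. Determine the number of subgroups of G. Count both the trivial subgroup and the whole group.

10

|G| = 12, so by Lagrange every subgroup order divides 12. Divisors: 1, 2, 3, 4, 6, 12.
Subgroups by order — order 1: 1; order 2: 3; order 3: 4; order 4: 1; order 6: 0; order 12: 1.
Total: 1 + 3 + 4 + 1 + 0 + 1 = 10.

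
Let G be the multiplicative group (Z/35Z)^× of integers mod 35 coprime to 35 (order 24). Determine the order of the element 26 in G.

6

Compute successive powers of 26 mod 35: 26, 11, 6, 16, 31, 1; 26^6 ≡ 1 (mod 35).
So |⟨26⟩| = 6.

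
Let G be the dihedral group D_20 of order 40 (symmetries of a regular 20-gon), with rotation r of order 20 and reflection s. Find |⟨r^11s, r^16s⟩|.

|⟨r^11s⟩| = 2 and |⟨r^16s⟩| = 2, so |H| is a multiple of lcm(2, 2) = 2 and divides |G| = 40.
Closing under the operation: H = {e, r^5, r^10, r^15, rs, r^6s, r^11s, r^16s}, so |H| = 8.

8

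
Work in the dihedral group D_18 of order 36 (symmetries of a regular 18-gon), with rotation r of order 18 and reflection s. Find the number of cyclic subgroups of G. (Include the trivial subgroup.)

24

Group the elements of G by the cyclic subgroup they generate; each cyclic subgroup of order d accounts for φ(d) elements.
Cyclic subgroups by order — order 1: 1; order 2: 19; order 3: 1; order 6: 1; order 9: 1; order 18: 1.
Total: 24.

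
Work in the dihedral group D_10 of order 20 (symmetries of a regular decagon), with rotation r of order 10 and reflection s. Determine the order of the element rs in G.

2

Computing powers of rs: the smallest k with (rs)^k = e is k = 2.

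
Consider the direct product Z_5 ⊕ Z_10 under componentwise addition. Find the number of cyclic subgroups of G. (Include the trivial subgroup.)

Each element a generates a cyclic subgroup ⟨a⟩; distinct elements may generate the same one (a cyclic group of order d has φ(d) generators).
Cyclic subgroups by order — order 1: 1; order 2: 1; order 5: 6; order 10: 6.
Total: 14.

14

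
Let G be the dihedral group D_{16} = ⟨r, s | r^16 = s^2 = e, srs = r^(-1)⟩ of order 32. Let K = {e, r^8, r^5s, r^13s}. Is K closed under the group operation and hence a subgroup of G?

Yes

|K| = 4 divides |G| = 32, consistent with Lagrange.
K contains the identity, every element's inverse is in K, and K is closed under ·: it is a subgroup.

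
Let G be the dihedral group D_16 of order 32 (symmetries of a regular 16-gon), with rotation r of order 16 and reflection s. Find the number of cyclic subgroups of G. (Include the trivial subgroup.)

21

Group the elements of G by the cyclic subgroup they generate; each cyclic subgroup of order d accounts for φ(d) elements.
Cyclic subgroups by order — order 1: 1; order 2: 17; order 4: 1; order 8: 1; order 16: 1.
Total: 21.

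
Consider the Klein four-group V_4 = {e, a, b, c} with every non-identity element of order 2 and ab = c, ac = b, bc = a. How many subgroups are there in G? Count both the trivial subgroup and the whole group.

5

|G| = 4, so by Lagrange every subgroup order divides 4. Divisors: 1, 2, 4.
Subgroups by order — order 1: 1; order 2: 3; order 4: 1.
Total: 1 + 3 + 1 = 5.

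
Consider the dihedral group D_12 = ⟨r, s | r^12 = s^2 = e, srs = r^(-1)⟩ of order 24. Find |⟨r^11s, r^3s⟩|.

6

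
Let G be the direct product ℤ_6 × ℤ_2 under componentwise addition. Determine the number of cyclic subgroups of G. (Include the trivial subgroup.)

8

Each element a generates a cyclic subgroup ⟨a⟩; distinct elements may generate the same one (a cyclic group of order d has φ(d) generators).
Cyclic subgroups by order — order 1: 1; order 2: 3; order 3: 1; order 6: 3.
Total: 8.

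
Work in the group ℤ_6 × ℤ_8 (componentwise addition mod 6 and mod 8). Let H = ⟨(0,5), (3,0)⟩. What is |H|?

16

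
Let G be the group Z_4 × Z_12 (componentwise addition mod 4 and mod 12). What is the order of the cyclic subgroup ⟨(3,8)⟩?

12

The order of (3,8) in Z_4 × Z_12 is lcm(ord(3) in Z_4, ord(8) in Z_12).
ord(3) = 4 and ord(8) = 3, so |⟨(3,8)⟩| = lcm(4, 3) = 12.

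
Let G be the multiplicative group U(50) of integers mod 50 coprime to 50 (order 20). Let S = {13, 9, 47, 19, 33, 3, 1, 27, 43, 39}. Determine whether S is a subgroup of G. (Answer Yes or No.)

3 ∈ S but its inverse 17 ∉ S, so S is not a subgroup.

No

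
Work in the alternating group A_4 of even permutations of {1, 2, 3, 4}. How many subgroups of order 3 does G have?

|G| = 12 and 3 | 12, so subgroups of order 3 are possible by Lagrange.
The subgroups of order 3 are: {e, (1 2 3), (1 3 2)}; {e, (1 2 4), (1 4 2)}; {e, (1 3 4), (1 4 3)}; {e, (2 3 4), (2 4 3)}.
So G has 4 subgroups of order 3.

4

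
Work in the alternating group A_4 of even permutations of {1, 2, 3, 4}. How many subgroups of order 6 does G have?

|G| = 12 and 6 | 12, so subgroups of order 6 are possible by Lagrange.
Checking all subgroups of G, none has order 6.
So G has 0 subgroups of order 6.

0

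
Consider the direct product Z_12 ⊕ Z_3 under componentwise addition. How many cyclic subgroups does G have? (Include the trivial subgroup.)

15

Group the elements of G by the cyclic subgroup they generate; each cyclic subgroup of order d accounts for φ(d) elements.
Cyclic subgroups by order — order 1: 1; order 2: 1; order 3: 4; order 4: 1; order 6: 4; order 12: 4.
Total: 15.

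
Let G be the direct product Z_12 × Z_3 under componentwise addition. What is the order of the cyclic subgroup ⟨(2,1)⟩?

6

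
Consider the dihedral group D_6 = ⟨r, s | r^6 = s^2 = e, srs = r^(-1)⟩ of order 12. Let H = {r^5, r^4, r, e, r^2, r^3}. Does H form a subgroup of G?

Yes

|H| = 6 divides |G| = 12, consistent with Lagrange.
H contains the identity, every element's inverse is in H, and H is closed under ·: it is a subgroup.
In fact H = ⟨r^5⟩.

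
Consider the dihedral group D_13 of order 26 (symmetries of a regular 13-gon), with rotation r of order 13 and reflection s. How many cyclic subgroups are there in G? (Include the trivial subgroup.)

Group the elements of G by the cyclic subgroup they generate; each cyclic subgroup of order d accounts for φ(d) elements.
Cyclic subgroups by order — order 1: 1; order 2: 13; order 13: 1.
Total: 15.

15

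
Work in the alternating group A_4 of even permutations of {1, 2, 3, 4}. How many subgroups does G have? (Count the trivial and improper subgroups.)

10

|G| = 12, so by Lagrange every subgroup order divides 12. Divisors: 1, 2, 3, 4, 6, 12.
Subgroups by order — order 1: 1; order 2: 3; order 3: 4; order 4: 1; order 6: 0; order 12: 1.
Total: 1 + 3 + 4 + 1 + 0 + 1 = 10.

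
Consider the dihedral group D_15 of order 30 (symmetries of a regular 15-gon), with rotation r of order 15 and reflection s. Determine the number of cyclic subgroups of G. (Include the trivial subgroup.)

A cyclic subgroup of order d is generated by each of its φ(d) elements of order d, so the cyclic subgroups of order d number (#elements of order d)/φ(d).
Cyclic subgroups by order — order 1: 1; order 2: 15; order 3: 1; order 5: 1; order 15: 1.
Total: 19.

19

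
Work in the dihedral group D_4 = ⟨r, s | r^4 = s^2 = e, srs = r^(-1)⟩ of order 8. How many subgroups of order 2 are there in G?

|G| = 8 and 2 | 8, so subgroups of order 2 are possible by Lagrange.
The subgroups of order 2 are: {e, r^2}; {e, r^2s}; {e, r^3s}; {e, rs}; … (5 in all).
So G has 5 subgroups of order 2.

5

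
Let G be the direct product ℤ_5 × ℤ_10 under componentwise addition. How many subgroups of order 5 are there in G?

6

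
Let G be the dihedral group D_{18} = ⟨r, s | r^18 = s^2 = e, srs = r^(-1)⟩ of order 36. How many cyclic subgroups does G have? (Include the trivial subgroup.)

A cyclic subgroup of order d is generated by each of its φ(d) elements of order d, so the cyclic subgroups of order d number (#elements of order d)/φ(d).
Cyclic subgroups by order — order 1: 1; order 2: 19; order 3: 1; order 6: 1; order 9: 1; order 18: 1.
Total: 24.

24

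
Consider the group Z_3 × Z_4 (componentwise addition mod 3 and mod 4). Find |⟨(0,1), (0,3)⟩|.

4

|⟨(0,1)⟩| = 4 and |⟨(0,3)⟩| = 4, so |H| is a multiple of lcm(4, 4) = 4 and divides |G| = 12.
Closing under the operation: H = {(0,0), (0,1), (0,2), (0,3)}, so |H| = 4.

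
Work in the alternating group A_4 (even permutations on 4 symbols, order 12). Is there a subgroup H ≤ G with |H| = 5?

5 does not divide |G| = 12, so by Lagrange no subgroup of order 5 exists.

No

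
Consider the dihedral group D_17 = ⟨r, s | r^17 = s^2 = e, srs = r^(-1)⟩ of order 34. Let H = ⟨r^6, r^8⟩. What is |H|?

17

|⟨r^6⟩| = 17 and |⟨r^8⟩| = 17, so |H| is a multiple of lcm(17, 17) = 17 and divides |G| = 34.
Closing under the operation: H = {e, r, r^2, r^3, r^4, r^5, r^6, r^7, r^8, r^9, r^10, r^11, r^12, r^13, r^14, r^15, r^16}, so |H| = 17.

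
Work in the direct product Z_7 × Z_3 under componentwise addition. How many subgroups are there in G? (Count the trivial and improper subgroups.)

4

|G| = 21, so by Lagrange every subgroup order divides 21. Divisors: 1, 3, 7, 21.
Subgroups by order — order 1: 1; order 3: 1; order 7: 1; order 21: 1.
Total: 1 + 1 + 1 + 1 = 4.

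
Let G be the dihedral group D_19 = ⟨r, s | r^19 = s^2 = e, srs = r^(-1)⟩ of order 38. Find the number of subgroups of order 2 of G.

19

|G| = 38 and 2 | 38, so subgroups of order 2 are possible by Lagrange.
The subgroups of order 2 are: {e, r^10s}; {e, r^11s}; {e, r^12s}; {e, r^13s}; … (19 in all).
So G has 19 subgroups of order 2.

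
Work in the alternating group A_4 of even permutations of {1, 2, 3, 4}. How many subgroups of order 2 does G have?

|G| = 12 and 2 | 12, so subgroups of order 2 are possible by Lagrange.
The subgroups of order 2 are: {e, (1 2)(3 4)}; {e, (1 3)(2 4)}; {e, (1 4)(2 3)}.
So G has 3 subgroups of order 2.

3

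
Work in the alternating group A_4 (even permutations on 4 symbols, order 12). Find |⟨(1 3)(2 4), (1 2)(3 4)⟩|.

4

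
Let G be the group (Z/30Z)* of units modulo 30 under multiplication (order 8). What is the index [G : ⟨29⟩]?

|⟨29⟩| = 2 and |G| = 8.
By Lagrange, [G : H] = |G|/|H| = 8/2 = 4.

4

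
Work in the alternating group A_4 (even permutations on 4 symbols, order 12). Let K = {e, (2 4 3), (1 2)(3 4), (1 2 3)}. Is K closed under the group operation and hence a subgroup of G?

No

(2 4 3) ∈ K but its inverse (2 3 4) ∉ K, so K is not a subgroup.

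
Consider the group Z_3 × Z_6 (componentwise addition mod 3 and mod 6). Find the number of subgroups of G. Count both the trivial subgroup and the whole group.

12

|G| = 18, so by Lagrange every subgroup order divides 18. Divisors: 1, 2, 3, 6, 9, 18.
Subgroups by order — order 1: 1; order 2: 1; order 3: 4; order 6: 4; order 9: 1; order 18: 1.
Total: 1 + 1 + 4 + 4 + 1 + 1 = 12.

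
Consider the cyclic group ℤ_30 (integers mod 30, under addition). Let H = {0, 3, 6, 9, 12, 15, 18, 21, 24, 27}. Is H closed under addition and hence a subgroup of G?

|H| = 10 divides |G| = 30, consistent with Lagrange.
H contains the identity, every element's inverse is in H, and H is closed under +: it is a subgroup.
In fact H = ⟨3⟩.

Yes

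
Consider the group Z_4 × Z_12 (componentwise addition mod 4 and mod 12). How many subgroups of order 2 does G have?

3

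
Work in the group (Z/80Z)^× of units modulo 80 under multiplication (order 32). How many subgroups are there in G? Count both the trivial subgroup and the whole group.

|G| = 32, so by Lagrange every subgroup order divides 32. Divisors: 1, 2, 4, 8, 16, 32.
Subgroups by order — order 1: 1; order 2: 7; order 4: 19; order 8: 19; order 16: 7; order 32: 1.
Total: 1 + 7 + 19 + 19 + 7 + 1 = 54.

54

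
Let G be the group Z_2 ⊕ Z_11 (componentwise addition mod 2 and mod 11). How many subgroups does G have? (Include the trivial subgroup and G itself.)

4

|G| = 22, so by Lagrange every subgroup order divides 22. Divisors: 1, 2, 11, 22.
Subgroups by order — order 1: 1; order 2: 1; order 11: 1; order 22: 1.
Total: 1 + 1 + 1 + 1 = 4.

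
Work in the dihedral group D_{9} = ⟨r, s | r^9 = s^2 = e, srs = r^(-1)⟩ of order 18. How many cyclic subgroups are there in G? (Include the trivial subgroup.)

12

Group the elements of G by the cyclic subgroup they generate; each cyclic subgroup of order d accounts for φ(d) elements.
Cyclic subgroups by order — order 1: 1; order 2: 9; order 3: 1; order 9: 1.
Total: 12.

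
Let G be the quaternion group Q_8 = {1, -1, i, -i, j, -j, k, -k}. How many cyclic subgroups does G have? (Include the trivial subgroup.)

A cyclic subgroup of order d is generated by each of its φ(d) elements of order d, so the cyclic subgroups of order d number (#elements of order d)/φ(d).
Cyclic subgroups by order — order 1: 1; order 2: 1; order 4: 3.
Total: 5.

5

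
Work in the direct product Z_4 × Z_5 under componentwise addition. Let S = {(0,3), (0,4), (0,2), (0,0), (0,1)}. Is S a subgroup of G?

Yes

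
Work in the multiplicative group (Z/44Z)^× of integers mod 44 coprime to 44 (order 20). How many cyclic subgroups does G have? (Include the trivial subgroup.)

8

A cyclic subgroup of order d is generated by each of its φ(d) elements of order d, so the cyclic subgroups of order d number (#elements of order d)/φ(d).
Cyclic subgroups by order — order 1: 1; order 2: 3; order 5: 1; order 10: 3.
Total: 8.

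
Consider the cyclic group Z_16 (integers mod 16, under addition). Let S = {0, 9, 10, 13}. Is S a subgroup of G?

No

9 ∈ S but its inverse 7 ∉ S, so S is not a subgroup.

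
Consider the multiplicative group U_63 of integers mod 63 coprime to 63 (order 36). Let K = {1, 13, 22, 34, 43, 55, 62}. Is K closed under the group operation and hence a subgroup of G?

|K| = 7 does not divide |G| = 36, so by Lagrange K is not a subgroup.

No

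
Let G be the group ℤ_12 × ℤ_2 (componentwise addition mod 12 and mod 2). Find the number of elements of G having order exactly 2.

3

An element (a,b) has order lcm(ord(a), ord(b)); count pairs with lcm equal to 2.
Enumerating gives 3 such elements.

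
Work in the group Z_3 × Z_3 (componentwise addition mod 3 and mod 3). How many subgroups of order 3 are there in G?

4

|G| = 9 and 3 | 9, so subgroups of order 3 are possible by Lagrange.
The subgroups of order 3 are: {(0,0), (0,1), (0,2)}; {(0,0), (1,0), (2,0)}; {(0,0), (1,1), (2,2)}; {(0,0), (1,2), (2,1)}.
So G has 4 subgroups of order 3.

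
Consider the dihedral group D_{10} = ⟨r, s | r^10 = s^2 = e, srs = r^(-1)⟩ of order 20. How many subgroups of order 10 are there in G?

3

|G| = 20 and 10 | 20, so subgroups of order 10 are possible by Lagrange.
The subgroups of order 10 are: {e, r, r^2, r^3, r^4, r^5, r^6, r^7, r^8, r^9}; {e, r^2, r^4, r^6, r^8, s, r^2s, r^4s, r^6s, r^8s}; {e, r^2, r^4, r^6, r^8, rs, r^3s, r^5s, r^7s, r^9s}.
So G has 3 subgroups of order 10.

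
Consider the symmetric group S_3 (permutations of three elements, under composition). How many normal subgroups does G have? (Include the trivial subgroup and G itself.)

G has 6 subgroups. Checking conjugation-invariance by order — order 1: 1/1 normal; order 2: 0/3 normal; order 3: 1/1 normal; order 6: 1/1 normal.
Total normal subgroups: 3.

3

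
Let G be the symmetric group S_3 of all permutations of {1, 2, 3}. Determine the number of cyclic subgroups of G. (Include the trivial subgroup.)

Each element a generates a cyclic subgroup ⟨a⟩; distinct elements may generate the same one (a cyclic group of order d has φ(d) generators).
Cyclic subgroups by order — order 1: 1; order 2: 3; order 3: 1.
Total: 5.

5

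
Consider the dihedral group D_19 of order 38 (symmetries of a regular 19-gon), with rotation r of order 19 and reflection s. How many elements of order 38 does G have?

0

No element of G has order 38 (even though 38 | 38).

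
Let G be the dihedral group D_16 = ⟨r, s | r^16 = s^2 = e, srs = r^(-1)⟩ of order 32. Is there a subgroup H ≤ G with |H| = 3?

3 does not divide |G| = 32, so by Lagrange no subgroup of order 3 exists.

No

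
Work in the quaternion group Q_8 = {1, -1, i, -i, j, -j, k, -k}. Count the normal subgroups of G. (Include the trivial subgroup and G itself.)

G has 6 subgroups. Checking conjugation-invariance by order — order 1: 1/1 normal; order 2: 1/1 normal; order 4: 3/3 normal; order 8: 1/1 normal.
Total normal subgroups: 6.

6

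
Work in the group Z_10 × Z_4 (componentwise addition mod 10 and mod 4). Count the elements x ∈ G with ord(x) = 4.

4

An element (a,b) has order lcm(ord(a), ord(b)); count pairs with lcm equal to 4.
Enumerating gives 4 such elements.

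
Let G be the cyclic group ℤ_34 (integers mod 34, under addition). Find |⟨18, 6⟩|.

|⟨18⟩| = 17 and |⟨6⟩| = 17, so |H| is a multiple of lcm(17, 17) = 17 and divides |G| = 34.
Closing under the operation: H = {0, 2, 4, 6, 8, 10, 12, 14, 16, 18, 20, 22, 24, 26, 28, 30, 32}, so |H| = 17.

17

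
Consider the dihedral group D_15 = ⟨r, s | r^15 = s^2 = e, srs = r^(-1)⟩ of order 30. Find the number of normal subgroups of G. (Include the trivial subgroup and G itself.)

G has 28 subgroups. Checking conjugation-invariance by order — order 1: 1/1 normal; order 2: 0/15 normal; order 3: 1/1 normal; order 5: 1/1 normal; order 6: 0/5 normal; order 10: 0/3 normal; order 15: 1/1 normal; order 30: 1/1 normal.
Total normal subgroups: 5.

5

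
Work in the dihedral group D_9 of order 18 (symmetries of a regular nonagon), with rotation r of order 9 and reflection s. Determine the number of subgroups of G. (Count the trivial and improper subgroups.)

16

|G| = 18, so by Lagrange every subgroup order divides 18. Divisors: 1, 2, 3, 6, 9, 18.
Subgroups by order — order 1: 1; order 2: 9; order 3: 1; order 6: 3; order 9: 1; order 18: 1.
Total: 1 + 9 + 1 + 3 + 1 + 1 = 16.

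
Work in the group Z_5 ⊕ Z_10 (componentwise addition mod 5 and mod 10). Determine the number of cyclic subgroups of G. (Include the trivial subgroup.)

Group the elements of G by the cyclic subgroup they generate; each cyclic subgroup of order d accounts for φ(d) elements.
Cyclic subgroups by order — order 1: 1; order 2: 1; order 5: 6; order 10: 6.
Total: 14.

14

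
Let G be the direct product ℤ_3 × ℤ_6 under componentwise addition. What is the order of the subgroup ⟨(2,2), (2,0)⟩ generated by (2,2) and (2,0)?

9

|⟨(2,2)⟩| = 3 and |⟨(2,0)⟩| = 3, so |H| is a multiple of lcm(3, 3) = 3 and divides |G| = 18.
Closing under the operation: H = {(0,0), (0,2), (0,4), (1,0), (1,2), (1,4), (2,0), (2,2), (2,4)}, so |H| = 9.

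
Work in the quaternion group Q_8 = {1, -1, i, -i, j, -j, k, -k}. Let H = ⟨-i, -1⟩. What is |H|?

|⟨-i⟩| = 4 and |⟨-1⟩| = 2, so |H| is a multiple of lcm(4, 2) = 4 and divides |G| = 8.
Closing under the operation: H = {1, -1, i, -i}, so |H| = 4.

4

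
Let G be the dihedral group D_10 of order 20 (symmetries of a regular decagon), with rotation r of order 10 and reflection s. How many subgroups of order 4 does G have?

|G| = 20 and 4 | 20, so subgroups of order 4 are possible by Lagrange.
The subgroups of order 4 are: {e, r^5, r^2s, r^7s}; {e, r^5, r^3s, r^8s}; {e, r^5, r^4s, r^9s}; {e, r^5, s, r^5s}; … (5 in all).
So G has 5 subgroups of order 4.

5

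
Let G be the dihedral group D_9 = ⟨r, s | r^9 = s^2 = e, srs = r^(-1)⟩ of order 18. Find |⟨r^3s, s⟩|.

6

|⟨r^3s⟩| = 2 and |⟨s⟩| = 2, so |H| is a multiple of lcm(2, 2) = 2 and divides |G| = 18.
Closing under the operation: H = {e, r^3, r^6, s, r^3s, r^6s}, so |H| = 6.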